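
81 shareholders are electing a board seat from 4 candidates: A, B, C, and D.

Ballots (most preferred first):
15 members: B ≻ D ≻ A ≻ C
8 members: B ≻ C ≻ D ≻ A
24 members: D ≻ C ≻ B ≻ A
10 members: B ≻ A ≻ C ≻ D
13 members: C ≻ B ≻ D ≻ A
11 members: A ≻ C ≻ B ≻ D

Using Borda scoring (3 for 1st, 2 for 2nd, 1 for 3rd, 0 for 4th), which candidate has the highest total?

B

A: 15×1 + 8×0 + 24×0 + 10×2 + 13×0 + 11×3 = 68
B: 15×3 + 8×3 + 24×1 + 10×3 + 13×2 + 11×1 = 160
C: 15×0 + 8×2 + 24×2 + 10×1 + 13×3 + 11×2 = 135
D: 15×2 + 8×1 + 24×3 + 10×0 + 13×1 + 11×0 = 123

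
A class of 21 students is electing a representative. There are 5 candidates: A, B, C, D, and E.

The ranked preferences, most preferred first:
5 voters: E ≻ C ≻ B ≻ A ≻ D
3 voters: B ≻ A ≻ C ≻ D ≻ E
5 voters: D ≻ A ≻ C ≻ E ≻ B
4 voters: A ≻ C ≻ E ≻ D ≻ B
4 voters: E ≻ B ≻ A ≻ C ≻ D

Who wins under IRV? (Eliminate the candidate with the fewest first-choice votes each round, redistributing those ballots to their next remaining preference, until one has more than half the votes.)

Round 1: A 4, B 3, C 0, D 5, E 9. C eliminated.
Round 2: A 4, B 3, D 5, E 9. B eliminated.
Round 3: A 7, D 5, E 9. D eliminated.
Round 4: A 12, E 9. A has a majority (≥11).

A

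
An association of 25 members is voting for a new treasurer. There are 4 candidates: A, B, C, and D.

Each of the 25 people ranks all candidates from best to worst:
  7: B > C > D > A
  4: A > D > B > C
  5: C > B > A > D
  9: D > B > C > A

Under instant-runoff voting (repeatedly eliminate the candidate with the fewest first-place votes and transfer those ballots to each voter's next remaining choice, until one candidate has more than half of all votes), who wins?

Round 1: A 4, B 7, C 5, D 9. A eliminated.
Round 2: B 7, C 5, D 13. D has a majority (≥13).

D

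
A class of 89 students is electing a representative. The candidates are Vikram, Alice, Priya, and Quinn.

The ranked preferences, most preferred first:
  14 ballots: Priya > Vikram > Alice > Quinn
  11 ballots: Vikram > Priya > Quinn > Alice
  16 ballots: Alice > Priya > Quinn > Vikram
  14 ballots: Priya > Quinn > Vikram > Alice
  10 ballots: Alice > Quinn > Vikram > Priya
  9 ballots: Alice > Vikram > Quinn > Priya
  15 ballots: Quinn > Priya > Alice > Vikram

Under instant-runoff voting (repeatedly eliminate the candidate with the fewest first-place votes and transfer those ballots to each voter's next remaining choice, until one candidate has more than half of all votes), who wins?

Priya

Round 1: Vikram 11, Alice 35, Priya 28, Quinn 15. Vikram eliminated.
Round 2: Alice 35, Priya 39, Quinn 15. Quinn eliminated.
Round 3: Alice 35, Priya 54. Priya has a majority (≥45).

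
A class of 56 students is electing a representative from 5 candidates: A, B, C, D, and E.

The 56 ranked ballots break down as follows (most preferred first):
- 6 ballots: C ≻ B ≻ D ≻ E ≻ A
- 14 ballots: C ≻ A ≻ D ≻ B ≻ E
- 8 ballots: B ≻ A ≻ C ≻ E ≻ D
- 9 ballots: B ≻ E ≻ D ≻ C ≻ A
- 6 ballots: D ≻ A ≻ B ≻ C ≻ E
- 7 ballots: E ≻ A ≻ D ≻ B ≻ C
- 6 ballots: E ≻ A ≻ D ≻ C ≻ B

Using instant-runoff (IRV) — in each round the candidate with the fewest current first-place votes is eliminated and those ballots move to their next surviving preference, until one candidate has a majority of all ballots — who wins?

B

Round 1: A 0, B 17, C 20, D 6, E 13. A eliminated.
Round 2: B 17, C 20, D 6, E 13. D eliminated.
Round 3: B 23, C 20, E 13. E eliminated.
Round 4: B 30, C 26. B has a majority (≥29).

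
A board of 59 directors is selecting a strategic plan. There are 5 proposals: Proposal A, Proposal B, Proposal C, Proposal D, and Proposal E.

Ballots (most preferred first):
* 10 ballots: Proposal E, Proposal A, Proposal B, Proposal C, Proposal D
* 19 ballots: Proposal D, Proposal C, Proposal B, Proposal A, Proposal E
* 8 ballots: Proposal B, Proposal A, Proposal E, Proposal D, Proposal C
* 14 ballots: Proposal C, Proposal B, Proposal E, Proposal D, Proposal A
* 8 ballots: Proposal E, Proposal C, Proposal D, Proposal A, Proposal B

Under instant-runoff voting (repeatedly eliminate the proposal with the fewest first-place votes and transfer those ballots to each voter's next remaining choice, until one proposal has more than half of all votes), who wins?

Proposal E

Round 1: Proposal A 0, Proposal B 8, Proposal C 14, Proposal D 19, Proposal E 18. Proposal A eliminated.
Round 2: Proposal B 8, Proposal C 14, Proposal D 19, Proposal E 18. Proposal B eliminated.
Round 3: Proposal C 14, Proposal D 19, Proposal E 26. Proposal C eliminated.
Round 4: Proposal D 19, Proposal E 40. Proposal E has a majority (≥30).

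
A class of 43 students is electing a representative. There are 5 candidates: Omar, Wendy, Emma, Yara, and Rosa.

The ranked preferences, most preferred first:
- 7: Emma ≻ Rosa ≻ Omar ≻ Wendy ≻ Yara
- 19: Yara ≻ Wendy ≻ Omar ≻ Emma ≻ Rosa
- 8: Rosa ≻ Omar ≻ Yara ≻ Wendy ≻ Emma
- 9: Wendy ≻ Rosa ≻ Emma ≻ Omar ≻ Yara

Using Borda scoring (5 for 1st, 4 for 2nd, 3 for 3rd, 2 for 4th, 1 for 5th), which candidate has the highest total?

Omar: 7×3 + 19×3 + 8×4 + 9×2 = 128
Wendy: 7×2 + 19×4 + 8×2 + 9×5 = 151
Emma: 7×5 + 19×2 + 8×1 + 9×3 = 108
Yara: 7×1 + 19×5 + 8×3 + 9×1 = 135
Rosa: 7×4 + 19×1 + 8×5 + 9×4 = 123

Wendy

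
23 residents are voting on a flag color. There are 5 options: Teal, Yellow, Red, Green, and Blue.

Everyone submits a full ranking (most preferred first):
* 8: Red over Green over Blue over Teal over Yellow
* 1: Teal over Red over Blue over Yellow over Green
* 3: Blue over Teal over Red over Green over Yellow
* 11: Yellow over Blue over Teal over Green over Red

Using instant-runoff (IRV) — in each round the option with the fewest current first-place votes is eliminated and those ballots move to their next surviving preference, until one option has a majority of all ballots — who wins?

Red

Round 1: Teal 1, Yellow 11, Red 8, Green 0, Blue 3. Green eliminated.
Round 2: Teal 1, Yellow 11, Red 8, Blue 3. Teal eliminated.
Round 3: Yellow 11, Red 9, Blue 3. Blue eliminated.
Round 4: Yellow 11, Red 12. Red has a majority (≥12).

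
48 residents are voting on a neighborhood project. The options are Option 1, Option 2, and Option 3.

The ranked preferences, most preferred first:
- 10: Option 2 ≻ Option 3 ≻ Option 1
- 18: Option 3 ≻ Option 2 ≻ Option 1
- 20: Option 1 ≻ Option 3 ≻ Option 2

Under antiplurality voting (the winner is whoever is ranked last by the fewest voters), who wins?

Option 3

Last-place votes: Option 1 28, Option 2 20, Option 3 0.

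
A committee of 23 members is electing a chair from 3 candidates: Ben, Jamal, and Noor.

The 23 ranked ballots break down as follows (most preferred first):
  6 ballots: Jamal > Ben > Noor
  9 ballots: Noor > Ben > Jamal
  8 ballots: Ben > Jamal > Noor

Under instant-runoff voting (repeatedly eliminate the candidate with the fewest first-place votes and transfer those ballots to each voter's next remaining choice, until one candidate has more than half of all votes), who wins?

Round 1: Ben 8, Jamal 6, Noor 9. Jamal eliminated.
Round 2: Ben 14, Noor 9. Ben has a majority (≥12).

Ben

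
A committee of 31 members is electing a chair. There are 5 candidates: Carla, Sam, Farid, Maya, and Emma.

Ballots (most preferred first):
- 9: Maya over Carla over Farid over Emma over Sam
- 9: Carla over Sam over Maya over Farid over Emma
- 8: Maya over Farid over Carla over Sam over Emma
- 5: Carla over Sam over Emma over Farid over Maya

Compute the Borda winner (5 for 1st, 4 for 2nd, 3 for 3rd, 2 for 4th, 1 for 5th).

Carla

Carla: 9×4 + 9×5 + 8×3 + 5×5 = 130
Sam: 9×1 + 9×4 + 8×2 + 5×4 = 81
Farid: 9×3 + 9×2 + 8×4 + 5×2 = 87
Maya: 9×5 + 9×3 + 8×5 + 5×1 = 117
Emma: 9×2 + 9×1 + 8×1 + 5×3 = 50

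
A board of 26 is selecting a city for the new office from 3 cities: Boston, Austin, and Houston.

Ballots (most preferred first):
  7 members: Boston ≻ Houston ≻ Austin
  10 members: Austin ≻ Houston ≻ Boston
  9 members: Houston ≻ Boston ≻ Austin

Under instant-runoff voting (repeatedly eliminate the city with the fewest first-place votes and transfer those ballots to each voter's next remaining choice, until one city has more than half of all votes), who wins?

Round 1: Boston 7, Austin 10, Houston 9. Boston eliminated.
Round 2: Austin 10, Houston 16. Houston has a majority (≥14).

Houston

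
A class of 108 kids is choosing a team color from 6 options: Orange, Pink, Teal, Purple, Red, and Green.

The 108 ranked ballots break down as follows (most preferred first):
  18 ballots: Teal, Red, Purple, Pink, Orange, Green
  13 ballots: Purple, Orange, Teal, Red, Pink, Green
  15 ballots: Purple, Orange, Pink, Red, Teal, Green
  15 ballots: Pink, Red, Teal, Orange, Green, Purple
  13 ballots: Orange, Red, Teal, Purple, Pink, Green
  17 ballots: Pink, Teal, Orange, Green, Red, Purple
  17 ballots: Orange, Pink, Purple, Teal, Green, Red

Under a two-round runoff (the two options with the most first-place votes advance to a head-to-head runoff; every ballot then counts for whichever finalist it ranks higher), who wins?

Round 1 first-place votes: Orange 30, Pink 32, Teal 18, Purple 28, Red 0, Green 0. Pink and Orange advance.
Runoff: Pink is ranked above Orange on 50 ballots, Orange above Pink on 58.

Orange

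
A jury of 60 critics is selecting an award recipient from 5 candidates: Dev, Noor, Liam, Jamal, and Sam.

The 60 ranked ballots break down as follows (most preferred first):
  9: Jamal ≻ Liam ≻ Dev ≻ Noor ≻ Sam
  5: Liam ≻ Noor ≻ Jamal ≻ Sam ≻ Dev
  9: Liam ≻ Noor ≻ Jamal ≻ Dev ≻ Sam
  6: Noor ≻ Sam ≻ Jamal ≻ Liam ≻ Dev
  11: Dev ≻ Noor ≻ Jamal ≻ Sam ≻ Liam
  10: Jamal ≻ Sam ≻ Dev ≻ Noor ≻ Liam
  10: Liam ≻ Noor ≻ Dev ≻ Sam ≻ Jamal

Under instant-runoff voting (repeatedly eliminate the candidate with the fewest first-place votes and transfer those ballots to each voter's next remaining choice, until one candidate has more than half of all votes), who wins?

Jamal

Round 1: Dev 11, Noor 6, Liam 24, Jamal 19, Sam 0. Sam eliminated.
Round 2: Dev 11, Noor 6, Liam 24, Jamal 19. Noor eliminated.
Round 3: Dev 11, Liam 24, Jamal 25. Dev eliminated.
Round 4: Liam 24, Jamal 36. Jamal has a majority (≥31).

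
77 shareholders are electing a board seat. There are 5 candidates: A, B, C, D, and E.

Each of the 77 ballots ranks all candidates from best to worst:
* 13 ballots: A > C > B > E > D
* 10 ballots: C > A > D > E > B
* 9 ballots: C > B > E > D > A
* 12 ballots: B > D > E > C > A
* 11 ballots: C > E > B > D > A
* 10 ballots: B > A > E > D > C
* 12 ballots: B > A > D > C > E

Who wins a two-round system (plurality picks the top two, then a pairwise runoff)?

C

Round 1 first-place votes: A 13, B 34, C 30, D 0, E 0. B and C advance.
Runoff: B is ranked above C on 34 ballots, C above B on 43.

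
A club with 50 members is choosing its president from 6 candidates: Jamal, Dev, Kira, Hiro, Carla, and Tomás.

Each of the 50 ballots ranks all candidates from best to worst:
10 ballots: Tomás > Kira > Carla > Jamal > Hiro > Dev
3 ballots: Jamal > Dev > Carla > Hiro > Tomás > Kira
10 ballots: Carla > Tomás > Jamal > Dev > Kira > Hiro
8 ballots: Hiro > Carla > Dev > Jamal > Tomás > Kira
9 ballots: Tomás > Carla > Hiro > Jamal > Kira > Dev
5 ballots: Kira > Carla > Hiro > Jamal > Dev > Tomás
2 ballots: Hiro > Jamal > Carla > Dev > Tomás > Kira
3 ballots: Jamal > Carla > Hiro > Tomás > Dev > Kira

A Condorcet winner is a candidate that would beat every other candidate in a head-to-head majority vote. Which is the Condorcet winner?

Carla

Carla vs Jamal: 42–8
Carla vs Dev: 47–3
Carla vs Kira: 35–15
Carla vs Hiro: 40–10
Carla vs Tomás: 31–19
Carla beats every other candidate.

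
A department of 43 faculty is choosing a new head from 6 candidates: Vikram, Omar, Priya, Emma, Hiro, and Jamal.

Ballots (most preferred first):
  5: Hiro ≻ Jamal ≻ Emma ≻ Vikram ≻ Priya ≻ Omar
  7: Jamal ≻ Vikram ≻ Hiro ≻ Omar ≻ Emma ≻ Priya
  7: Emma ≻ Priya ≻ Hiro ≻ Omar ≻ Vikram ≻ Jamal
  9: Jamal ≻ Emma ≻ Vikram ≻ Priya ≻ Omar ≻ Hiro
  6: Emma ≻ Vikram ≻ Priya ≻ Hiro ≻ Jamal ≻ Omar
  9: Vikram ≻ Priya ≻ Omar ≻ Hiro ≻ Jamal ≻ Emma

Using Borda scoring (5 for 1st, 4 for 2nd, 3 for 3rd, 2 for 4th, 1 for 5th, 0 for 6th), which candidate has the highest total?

Vikram: 5×2 + 7×4 + 7×1 + 9×3 + 6×4 + 9×5 = 141
Omar: 5×0 + 7×2 + 7×2 + 9×1 + 6×0 + 9×3 = 64
Priya: 5×1 + 7×0 + 7×4 + 9×2 + 6×3 + 9×4 = 105
Emma: 5×3 + 7×1 + 7×5 + 9×4 + 6×5 + 9×0 = 123
Hiro: 5×5 + 7×3 + 7×3 + 9×0 + 6×2 + 9×2 = 97
Jamal: 5×4 + 7×5 + 7×0 + 9×5 + 6×1 + 9×1 = 115

Vikram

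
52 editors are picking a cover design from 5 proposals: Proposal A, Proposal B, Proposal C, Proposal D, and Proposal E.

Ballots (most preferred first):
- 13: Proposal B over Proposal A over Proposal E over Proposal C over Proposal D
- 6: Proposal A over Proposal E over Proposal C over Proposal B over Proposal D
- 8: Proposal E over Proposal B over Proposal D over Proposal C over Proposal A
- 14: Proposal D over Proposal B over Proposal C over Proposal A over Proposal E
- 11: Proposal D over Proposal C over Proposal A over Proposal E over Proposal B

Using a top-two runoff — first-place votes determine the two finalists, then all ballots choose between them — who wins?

Proposal B

Round 1 first-place votes: Proposal A 6, Proposal B 13, Proposal C 0, Proposal D 25, Proposal E 8. Proposal D and Proposal B advance.
Runoff: Proposal D is ranked above Proposal B on 25 ballots, Proposal B above Proposal D on 27.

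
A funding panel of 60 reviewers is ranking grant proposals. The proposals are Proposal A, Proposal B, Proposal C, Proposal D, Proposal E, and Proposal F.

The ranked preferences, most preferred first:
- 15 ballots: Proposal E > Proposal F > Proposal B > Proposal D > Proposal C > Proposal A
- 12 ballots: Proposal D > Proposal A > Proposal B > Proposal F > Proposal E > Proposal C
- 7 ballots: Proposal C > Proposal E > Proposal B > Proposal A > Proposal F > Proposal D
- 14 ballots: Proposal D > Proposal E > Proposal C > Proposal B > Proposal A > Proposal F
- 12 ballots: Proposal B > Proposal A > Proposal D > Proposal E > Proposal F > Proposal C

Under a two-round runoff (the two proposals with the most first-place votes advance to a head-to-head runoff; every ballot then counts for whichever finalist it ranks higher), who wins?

Round 1 first-place votes: Proposal A 0, Proposal B 12, Proposal C 7, Proposal D 26, Proposal E 15, Proposal F 0. Proposal D and Proposal E advance.
Runoff: Proposal D is ranked above Proposal E on 38 ballots, Proposal E above Proposal D on 22.

Proposal D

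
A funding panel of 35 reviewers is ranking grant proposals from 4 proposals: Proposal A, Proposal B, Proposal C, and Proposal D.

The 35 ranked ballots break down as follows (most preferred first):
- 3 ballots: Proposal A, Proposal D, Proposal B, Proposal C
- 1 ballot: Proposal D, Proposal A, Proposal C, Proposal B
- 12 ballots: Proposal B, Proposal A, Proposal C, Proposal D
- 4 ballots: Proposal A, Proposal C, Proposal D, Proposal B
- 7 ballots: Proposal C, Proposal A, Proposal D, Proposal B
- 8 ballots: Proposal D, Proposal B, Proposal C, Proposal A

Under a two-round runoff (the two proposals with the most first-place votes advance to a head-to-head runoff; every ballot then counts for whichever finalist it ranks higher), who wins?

Proposal D

Round 1 first-place votes: Proposal A 7, Proposal B 12, Proposal C 7, Proposal D 9. Proposal B and Proposal D advance.
Runoff: Proposal B is ranked above Proposal D on 12 ballots, Proposal D above Proposal B on 23.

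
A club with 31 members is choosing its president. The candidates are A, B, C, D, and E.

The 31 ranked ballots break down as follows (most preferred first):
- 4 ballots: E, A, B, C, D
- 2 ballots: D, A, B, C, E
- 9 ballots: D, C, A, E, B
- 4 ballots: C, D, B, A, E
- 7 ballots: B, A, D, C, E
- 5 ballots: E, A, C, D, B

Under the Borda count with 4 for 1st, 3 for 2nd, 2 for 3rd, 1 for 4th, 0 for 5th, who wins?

A: 4×3 + 2×3 + 9×2 + 4×1 + 7×3 + 5×3 = 76
B: 4×2 + 2×2 + 9×0 + 4×2 + 7×4 + 5×0 = 48
C: 4×1 + 2×1 + 9×3 + 4×4 + 7×1 + 5×2 = 66
D: 4×0 + 2×4 + 9×4 + 4×3 + 7×2 + 5×1 = 75
E: 4×4 + 2×0 + 9×1 + 4×0 + 7×0 + 5×4 = 45

A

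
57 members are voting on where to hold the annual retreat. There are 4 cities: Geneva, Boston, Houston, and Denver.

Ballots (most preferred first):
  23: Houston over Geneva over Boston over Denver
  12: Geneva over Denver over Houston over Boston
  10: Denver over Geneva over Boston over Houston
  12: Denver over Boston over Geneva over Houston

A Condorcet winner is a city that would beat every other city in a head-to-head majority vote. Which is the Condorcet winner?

Geneva

Geneva vs Boston: 45–12
Geneva vs Houston: 34–23
Geneva vs Denver: 35–22
Geneva beats every other city.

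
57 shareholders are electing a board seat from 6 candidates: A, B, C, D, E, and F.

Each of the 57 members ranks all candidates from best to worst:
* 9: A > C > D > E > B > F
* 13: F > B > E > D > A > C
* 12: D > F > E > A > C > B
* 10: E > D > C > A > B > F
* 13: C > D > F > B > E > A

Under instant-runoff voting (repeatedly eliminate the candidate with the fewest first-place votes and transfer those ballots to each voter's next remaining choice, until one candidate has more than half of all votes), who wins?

D

Round 1: A 9, B 0, C 13, D 12, E 10, F 13. B eliminated.
Round 2: A 9, C 13, D 12, E 10, F 13. A eliminated.
Round 3: C 22, D 12, E 10, F 13. E eliminated.
Round 4: C 22, D 22, F 13. F eliminated.
Round 5: C 22, D 35. D has a majority (≥29).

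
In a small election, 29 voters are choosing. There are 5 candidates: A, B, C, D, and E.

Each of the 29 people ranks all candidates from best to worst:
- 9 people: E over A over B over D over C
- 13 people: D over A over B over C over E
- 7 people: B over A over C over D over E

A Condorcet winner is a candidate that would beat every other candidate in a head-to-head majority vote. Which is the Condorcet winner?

A

A vs B: 22–7
A vs C: 29–0
A vs D: 16–13
A vs E: 20–9
A beats every other candidate.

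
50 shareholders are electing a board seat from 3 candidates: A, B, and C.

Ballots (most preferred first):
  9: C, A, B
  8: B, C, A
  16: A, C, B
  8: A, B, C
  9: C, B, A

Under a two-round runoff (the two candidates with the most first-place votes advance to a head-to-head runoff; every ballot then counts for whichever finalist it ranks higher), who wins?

Round 1 first-place votes: A 24, B 8, C 18. A and C advance.
Runoff: A is ranked above C on 24 ballots, C above A on 26.

C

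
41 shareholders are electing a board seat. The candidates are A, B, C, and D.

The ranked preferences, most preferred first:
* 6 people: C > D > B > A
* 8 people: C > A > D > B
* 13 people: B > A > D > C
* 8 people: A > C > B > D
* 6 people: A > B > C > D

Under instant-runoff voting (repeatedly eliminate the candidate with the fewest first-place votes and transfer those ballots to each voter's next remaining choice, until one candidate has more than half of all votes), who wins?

Round 1: A 14, B 13, C 14, D 0. D eliminated.
Round 2: A 14, B 13, C 14. B eliminated.
Round 3: A 27, C 14. A has a majority (≥21).

A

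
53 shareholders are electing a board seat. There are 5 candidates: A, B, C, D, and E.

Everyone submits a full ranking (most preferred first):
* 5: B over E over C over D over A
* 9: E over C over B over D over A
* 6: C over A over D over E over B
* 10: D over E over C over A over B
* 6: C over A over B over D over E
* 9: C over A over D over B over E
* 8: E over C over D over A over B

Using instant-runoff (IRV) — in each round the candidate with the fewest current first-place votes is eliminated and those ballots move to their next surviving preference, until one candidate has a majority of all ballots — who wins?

E

Round 1: A 0, B 5, C 21, D 10, E 17. A eliminated.
Round 2: B 5, C 21, D 10, E 17. B eliminated.
Round 3: C 21, D 10, E 22. D eliminated.
Round 4: C 21, E 32. E has a majority (≥27).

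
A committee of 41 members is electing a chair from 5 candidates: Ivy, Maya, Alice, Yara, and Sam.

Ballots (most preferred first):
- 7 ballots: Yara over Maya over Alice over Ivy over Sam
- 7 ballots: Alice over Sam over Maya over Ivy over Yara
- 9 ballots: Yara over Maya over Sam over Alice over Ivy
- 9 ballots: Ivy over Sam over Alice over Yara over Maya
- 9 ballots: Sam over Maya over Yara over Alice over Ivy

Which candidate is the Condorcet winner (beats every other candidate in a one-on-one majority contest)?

Sam

Sam vs Ivy: 25–16
Sam vs Maya: 25–16
Sam vs Alice: 27–14
Sam vs Yara: 25–16
Sam beats every other candidate.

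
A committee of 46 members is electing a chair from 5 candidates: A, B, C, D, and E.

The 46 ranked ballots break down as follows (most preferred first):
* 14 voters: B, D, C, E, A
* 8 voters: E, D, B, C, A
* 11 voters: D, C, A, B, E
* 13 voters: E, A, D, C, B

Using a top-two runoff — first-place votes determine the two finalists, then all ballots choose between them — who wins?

B

Round 1 first-place votes: A 0, B 14, C 0, D 11, E 21. E and B advance.
Runoff: E is ranked above B on 21 ballots, B above E on 25.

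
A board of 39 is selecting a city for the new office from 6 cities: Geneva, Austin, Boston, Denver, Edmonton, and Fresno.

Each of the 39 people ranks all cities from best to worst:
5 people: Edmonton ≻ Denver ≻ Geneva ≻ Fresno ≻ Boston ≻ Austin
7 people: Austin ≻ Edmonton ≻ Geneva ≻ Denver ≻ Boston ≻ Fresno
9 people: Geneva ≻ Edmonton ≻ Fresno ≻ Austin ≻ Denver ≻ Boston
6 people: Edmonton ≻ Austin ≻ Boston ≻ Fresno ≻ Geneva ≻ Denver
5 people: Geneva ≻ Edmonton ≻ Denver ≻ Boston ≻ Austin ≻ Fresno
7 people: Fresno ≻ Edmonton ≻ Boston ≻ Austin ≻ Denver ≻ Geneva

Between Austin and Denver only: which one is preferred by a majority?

Austin is ranked above Denver on 29 ballots; Denver above Austin on 10.

Austin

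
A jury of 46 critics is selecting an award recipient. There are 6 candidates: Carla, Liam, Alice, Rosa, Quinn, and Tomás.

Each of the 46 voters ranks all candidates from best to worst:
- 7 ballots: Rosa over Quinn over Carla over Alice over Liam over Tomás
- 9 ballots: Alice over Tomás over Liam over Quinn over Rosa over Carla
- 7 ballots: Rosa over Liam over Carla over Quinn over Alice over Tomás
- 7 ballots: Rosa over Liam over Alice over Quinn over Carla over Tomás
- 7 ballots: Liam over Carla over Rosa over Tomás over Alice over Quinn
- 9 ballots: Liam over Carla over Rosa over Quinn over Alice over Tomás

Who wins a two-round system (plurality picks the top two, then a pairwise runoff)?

Liam

Round 1 first-place votes: Carla 0, Liam 16, Alice 9, Rosa 21, Quinn 0, Tomás 0. Rosa and Liam advance.
Runoff: Rosa is ranked above Liam on 21 ballots, Liam above Rosa on 25.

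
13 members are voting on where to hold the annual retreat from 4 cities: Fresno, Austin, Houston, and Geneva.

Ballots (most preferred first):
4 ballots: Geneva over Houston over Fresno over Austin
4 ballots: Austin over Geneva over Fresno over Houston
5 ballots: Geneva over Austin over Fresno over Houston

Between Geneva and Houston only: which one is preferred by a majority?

Geneva

Geneva is ranked above Houston on 13 ballots; Houston above Geneva on 0.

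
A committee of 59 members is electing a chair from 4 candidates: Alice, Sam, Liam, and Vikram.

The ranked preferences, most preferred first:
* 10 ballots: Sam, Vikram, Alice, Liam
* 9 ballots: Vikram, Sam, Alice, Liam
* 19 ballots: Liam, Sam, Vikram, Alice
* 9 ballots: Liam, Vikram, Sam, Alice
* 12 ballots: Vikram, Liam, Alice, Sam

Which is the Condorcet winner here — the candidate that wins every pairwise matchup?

Vikram vs Alice: 59–0
Vikram vs Sam: 30–29
Vikram vs Liam: 31–28
Vikram beats every other candidate.

Vikram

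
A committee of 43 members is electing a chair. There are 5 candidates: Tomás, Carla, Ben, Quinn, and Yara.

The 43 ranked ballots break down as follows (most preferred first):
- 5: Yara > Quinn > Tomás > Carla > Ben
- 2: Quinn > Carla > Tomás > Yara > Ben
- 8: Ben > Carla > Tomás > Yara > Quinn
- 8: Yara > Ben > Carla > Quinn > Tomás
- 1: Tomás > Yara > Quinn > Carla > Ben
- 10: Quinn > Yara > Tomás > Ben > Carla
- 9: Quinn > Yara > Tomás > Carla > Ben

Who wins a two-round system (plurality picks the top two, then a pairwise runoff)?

Yara

Round 1 first-place votes: Tomás 1, Carla 0, Ben 8, Quinn 21, Yara 13. Quinn and Yara advance.
Runoff: Quinn is ranked above Yara on 21 ballots, Yara above Quinn on 22.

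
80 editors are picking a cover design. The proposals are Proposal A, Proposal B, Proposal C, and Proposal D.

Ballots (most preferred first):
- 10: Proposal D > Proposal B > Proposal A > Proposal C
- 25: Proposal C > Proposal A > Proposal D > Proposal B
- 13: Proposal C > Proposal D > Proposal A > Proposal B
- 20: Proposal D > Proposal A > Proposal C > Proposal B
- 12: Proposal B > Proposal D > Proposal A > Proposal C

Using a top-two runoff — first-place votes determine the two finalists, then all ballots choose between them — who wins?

Proposal D

Round 1 first-place votes: Proposal A 0, Proposal B 12, Proposal C 38, Proposal D 30. Proposal C and Proposal D advance.
Runoff: Proposal C is ranked above Proposal D on 38 ballots, Proposal D above Proposal C on 42.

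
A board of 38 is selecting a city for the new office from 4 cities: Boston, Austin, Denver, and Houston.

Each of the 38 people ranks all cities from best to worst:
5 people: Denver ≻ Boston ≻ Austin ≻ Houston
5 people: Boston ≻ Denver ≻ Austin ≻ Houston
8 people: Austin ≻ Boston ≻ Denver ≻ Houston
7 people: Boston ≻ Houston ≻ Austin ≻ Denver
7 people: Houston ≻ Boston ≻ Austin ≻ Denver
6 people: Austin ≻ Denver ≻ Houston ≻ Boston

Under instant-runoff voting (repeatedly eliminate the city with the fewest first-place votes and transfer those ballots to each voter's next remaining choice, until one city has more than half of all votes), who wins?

Boston

Round 1: Boston 12, Austin 14, Denver 5, Houston 7. Denver eliminated.
Round 2: Boston 17, Austin 14, Houston 7. Houston eliminated.
Round 3: Boston 24, Austin 14. Boston has a majority (≥20).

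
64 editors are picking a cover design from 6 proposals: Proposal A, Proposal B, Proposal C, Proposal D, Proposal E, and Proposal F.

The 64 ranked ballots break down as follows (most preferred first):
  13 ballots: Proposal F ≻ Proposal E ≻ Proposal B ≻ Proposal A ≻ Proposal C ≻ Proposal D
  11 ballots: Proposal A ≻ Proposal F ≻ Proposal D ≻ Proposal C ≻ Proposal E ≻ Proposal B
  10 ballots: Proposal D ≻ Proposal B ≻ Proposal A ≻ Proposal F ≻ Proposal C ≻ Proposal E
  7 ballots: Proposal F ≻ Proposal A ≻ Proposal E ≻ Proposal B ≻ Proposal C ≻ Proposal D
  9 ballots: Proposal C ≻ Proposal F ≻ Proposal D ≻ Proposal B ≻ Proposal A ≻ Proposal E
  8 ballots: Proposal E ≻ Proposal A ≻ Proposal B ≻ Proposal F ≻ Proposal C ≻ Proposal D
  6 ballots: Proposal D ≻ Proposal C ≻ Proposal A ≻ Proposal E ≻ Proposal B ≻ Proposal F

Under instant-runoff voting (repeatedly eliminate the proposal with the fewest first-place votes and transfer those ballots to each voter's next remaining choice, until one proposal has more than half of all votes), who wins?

Proposal A

Round 1: Proposal A 11, Proposal B 0, Proposal C 9, Proposal D 16, Proposal E 8, Proposal F 20. Proposal B eliminated.
Round 2: Proposal A 11, Proposal C 9, Proposal D 16, Proposal E 8, Proposal F 20. Proposal E eliminated.
Round 3: Proposal A 19, Proposal C 9, Proposal D 16, Proposal F 20. Proposal C eliminated.
Round 4: Proposal A 19, Proposal D 16, Proposal F 29. Proposal D eliminated.
Round 5: Proposal A 35, Proposal F 29. Proposal A has a majority (≥33).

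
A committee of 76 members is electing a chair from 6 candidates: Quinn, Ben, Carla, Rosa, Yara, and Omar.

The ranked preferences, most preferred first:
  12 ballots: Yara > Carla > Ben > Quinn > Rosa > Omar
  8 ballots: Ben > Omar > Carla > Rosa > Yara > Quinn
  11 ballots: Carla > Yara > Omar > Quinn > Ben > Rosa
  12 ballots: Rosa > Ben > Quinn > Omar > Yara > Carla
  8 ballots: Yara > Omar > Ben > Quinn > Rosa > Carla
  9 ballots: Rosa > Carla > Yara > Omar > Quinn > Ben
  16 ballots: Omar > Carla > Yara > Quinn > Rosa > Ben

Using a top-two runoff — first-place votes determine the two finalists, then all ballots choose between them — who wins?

Round 1 first-place votes: Quinn 0, Ben 8, Carla 11, Rosa 21, Yara 20, Omar 16. Rosa and Yara advance.
Runoff: Rosa is ranked above Yara on 29 ballots, Yara above Rosa on 47.

Yara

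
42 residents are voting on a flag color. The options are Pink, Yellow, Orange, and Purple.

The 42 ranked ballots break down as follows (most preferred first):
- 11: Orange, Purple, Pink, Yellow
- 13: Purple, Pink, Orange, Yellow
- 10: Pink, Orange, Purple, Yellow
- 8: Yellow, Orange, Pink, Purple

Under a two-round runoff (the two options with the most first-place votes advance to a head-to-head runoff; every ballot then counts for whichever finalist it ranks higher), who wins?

Round 1 first-place votes: Pink 10, Yellow 8, Orange 11, Purple 13. Purple and Orange advance.
Runoff: Purple is ranked above Orange on 13 ballots, Orange above Purple on 29.

Orange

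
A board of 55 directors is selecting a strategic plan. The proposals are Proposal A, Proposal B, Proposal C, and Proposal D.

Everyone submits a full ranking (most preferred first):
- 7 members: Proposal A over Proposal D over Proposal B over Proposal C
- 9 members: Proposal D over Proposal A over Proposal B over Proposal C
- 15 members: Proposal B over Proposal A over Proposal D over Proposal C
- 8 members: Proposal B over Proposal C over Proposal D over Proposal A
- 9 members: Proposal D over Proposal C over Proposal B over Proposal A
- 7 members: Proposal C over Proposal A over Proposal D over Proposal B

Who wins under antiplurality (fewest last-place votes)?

Proposal D

Last-place votes: Proposal A 17, Proposal B 7, Proposal C 31, Proposal D 0.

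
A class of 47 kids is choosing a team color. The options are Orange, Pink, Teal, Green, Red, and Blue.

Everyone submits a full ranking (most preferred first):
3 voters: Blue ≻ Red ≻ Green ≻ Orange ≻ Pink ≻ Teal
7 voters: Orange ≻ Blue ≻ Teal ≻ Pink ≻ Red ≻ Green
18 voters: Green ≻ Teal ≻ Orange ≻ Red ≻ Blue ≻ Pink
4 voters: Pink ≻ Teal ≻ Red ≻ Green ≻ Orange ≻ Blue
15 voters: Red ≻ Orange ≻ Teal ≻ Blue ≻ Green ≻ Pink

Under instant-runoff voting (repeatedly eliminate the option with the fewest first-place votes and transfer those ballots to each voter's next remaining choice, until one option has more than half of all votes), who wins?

Red

Round 1: Orange 7, Pink 4, Teal 0, Green 18, Red 15, Blue 3. Teal eliminated.
Round 2: Orange 7, Pink 4, Green 18, Red 15, Blue 3. Blue eliminated.
Round 3: Orange 7, Pink 4, Green 18, Red 18. Pink eliminated.
Round 4: Orange 7, Green 18, Red 22. Orange eliminated.
Round 5: Green 18, Red 29. Red has a majority (≥24).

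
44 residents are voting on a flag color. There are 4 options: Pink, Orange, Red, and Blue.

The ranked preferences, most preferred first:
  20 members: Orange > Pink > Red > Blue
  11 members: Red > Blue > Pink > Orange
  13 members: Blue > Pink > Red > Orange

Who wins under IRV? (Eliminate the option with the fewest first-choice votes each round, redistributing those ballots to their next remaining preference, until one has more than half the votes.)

Blue

Round 1: Pink 0, Orange 20, Red 11, Blue 13. Pink eliminated.
Round 2: Orange 20, Red 11, Blue 13. Red eliminated.
Round 3: Orange 20, Blue 24. Blue has a majority (≥23).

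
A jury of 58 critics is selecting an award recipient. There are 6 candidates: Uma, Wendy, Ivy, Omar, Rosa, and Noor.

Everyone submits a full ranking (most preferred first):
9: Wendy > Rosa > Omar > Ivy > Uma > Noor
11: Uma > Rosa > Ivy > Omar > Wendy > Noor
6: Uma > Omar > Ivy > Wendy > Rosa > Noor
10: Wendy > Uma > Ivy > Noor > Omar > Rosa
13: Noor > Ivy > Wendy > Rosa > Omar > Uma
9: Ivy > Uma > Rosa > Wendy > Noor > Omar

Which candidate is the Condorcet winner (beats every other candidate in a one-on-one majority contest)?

Ivy

Ivy vs Uma: 31–27
Ivy vs Wendy: 39–19
Ivy vs Omar: 43–15
Ivy vs Rosa: 38–20
Ivy vs Noor: 45–13
Ivy beats every other candidate.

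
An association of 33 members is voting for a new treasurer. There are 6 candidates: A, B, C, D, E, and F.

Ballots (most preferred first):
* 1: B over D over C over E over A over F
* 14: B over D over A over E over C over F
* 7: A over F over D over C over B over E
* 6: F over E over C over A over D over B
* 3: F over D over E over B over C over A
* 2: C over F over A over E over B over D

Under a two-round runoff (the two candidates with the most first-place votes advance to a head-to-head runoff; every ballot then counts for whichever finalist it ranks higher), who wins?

F

Round 1 first-place votes: A 7, B 15, C 2, D 0, E 0, F 9. B and F advance.
Runoff: B is ranked above F on 15 ballots, F above B on 18.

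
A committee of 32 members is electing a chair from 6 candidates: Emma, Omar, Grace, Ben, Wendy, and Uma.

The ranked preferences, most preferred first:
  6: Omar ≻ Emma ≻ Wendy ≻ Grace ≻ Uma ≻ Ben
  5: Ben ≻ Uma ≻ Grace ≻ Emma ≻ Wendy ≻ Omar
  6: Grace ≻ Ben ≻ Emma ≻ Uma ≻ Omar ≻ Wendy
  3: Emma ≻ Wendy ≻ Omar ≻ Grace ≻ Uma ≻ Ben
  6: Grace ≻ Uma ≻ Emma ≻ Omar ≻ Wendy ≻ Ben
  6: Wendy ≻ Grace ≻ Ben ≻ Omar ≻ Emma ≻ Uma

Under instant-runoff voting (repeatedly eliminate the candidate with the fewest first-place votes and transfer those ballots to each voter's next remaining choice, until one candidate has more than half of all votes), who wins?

Round 1: Emma 3, Omar 6, Grace 12, Ben 5, Wendy 6, Uma 0. Uma eliminated.
Round 2: Emma 3, Omar 6, Grace 12, Ben 5, Wendy 6. Emma eliminated.
Round 3: Omar 6, Grace 12, Ben 5, Wendy 9. Ben eliminated.
Round 4: Omar 6, Grace 17, Wendy 9. Grace has a majority (≥17).

Grace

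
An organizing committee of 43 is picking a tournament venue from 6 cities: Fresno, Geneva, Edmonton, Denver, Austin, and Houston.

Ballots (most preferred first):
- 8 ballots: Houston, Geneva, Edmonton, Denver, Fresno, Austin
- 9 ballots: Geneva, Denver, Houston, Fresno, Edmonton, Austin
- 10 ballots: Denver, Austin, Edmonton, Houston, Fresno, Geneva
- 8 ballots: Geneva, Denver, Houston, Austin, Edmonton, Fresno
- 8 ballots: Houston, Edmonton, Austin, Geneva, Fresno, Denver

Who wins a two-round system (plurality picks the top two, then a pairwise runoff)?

Houston

Round 1 first-place votes: Fresno 0, Geneva 17, Edmonton 0, Denver 10, Austin 0, Houston 16. Geneva and Houston advance.
Runoff: Geneva is ranked above Houston on 17 ballots, Houston above Geneva on 26.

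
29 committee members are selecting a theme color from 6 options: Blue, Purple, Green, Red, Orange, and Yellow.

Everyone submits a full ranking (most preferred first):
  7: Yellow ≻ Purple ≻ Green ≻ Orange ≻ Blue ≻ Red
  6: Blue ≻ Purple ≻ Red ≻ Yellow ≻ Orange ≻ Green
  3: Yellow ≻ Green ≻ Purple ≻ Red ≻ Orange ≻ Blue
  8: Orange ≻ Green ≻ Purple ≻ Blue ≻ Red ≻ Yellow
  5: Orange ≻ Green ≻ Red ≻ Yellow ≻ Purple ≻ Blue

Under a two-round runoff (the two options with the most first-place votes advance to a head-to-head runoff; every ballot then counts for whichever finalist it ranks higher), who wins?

Yellow

Round 1 first-place votes: Blue 6, Purple 0, Green 0, Red 0, Orange 13, Yellow 10. Orange and Yellow advance.
Runoff: Orange is ranked above Yellow on 13 ballots, Yellow above Orange on 16.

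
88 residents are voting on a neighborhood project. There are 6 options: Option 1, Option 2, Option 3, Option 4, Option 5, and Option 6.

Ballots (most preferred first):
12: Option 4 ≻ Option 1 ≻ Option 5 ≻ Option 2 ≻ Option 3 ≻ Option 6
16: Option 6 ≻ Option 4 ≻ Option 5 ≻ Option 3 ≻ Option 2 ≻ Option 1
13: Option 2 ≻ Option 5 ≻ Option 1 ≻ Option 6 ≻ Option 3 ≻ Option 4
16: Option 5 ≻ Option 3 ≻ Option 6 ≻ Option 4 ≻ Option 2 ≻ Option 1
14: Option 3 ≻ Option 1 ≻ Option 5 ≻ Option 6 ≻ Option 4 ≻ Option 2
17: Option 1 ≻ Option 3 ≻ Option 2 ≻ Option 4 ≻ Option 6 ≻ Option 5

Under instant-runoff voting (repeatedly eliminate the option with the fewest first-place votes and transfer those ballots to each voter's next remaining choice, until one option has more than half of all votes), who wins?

Option 5

Round 1: Option 1 17, Option 2 13, Option 3 14, Option 4 12, Option 5 16, Option 6 16. Option 4 eliminated.
Round 2: Option 1 29, Option 2 13, Option 3 14, Option 5 16, Option 6 16. Option 2 eliminated.
Round 3: Option 1 29, Option 3 14, Option 5 29, Option 6 16. Option 3 eliminated.
Round 4: Option 1 43, Option 5 29, Option 6 16. Option 6 eliminated.
Round 5: Option 1 43, Option 5 45. Option 5 has a majority (≥45).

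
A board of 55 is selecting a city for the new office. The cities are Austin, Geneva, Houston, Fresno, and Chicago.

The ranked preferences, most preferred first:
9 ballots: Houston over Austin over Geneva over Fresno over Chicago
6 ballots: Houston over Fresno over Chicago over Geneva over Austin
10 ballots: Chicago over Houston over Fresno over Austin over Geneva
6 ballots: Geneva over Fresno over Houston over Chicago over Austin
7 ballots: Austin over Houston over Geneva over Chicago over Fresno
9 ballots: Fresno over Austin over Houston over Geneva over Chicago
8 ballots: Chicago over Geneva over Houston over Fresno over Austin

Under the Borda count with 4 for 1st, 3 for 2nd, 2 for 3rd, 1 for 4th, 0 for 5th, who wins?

Houston

Austin: 9×3 + 6×0 + 10×1 + 6×0 + 7×4 + 9×3 + 8×0 = 92
Geneva: 9×2 + 6×1 + 10×0 + 6×4 + 7×2 + 9×1 + 8×3 = 95
Houston: 9×4 + 6×4 + 10×3 + 6×2 + 7×3 + 9×2 + 8×2 = 157
Fresno: 9×1 + 6×3 + 10×2 + 6×3 + 7×0 + 9×4 + 8×1 = 109
Chicago: 9×0 + 6×2 + 10×4 + 6×1 + 7×1 + 9×0 + 8×4 = 97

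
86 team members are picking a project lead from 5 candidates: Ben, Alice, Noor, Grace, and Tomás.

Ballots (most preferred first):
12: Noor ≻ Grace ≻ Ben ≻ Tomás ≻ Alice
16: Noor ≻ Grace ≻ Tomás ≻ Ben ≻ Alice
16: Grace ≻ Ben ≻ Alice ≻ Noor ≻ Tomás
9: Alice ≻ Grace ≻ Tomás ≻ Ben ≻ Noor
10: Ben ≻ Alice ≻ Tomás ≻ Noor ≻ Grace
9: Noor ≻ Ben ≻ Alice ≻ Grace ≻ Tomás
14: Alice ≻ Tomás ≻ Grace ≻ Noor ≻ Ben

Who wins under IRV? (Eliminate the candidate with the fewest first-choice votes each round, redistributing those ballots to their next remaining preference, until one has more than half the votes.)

Alice

Round 1: Ben 10, Alice 23, Noor 37, Grace 16, Tomás 0. Tomás eliminated.
Round 2: Ben 10, Alice 23, Noor 37, Grace 16. Ben eliminated.
Round 3: Alice 33, Noor 37, Grace 16. Grace eliminated.
Round 4: Alice 49, Noor 37. Alice has a majority (≥44).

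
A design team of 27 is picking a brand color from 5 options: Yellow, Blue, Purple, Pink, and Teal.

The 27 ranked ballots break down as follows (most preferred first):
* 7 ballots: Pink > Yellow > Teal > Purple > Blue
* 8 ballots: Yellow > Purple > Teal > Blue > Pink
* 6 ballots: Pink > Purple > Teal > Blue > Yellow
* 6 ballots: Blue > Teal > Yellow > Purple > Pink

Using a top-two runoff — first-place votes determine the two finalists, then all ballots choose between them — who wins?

Yellow

Round 1 first-place votes: Yellow 8, Blue 6, Purple 0, Pink 13, Teal 0. Pink and Yellow advance.
Runoff: Pink is ranked above Yellow on 13 ballots, Yellow above Pink on 14.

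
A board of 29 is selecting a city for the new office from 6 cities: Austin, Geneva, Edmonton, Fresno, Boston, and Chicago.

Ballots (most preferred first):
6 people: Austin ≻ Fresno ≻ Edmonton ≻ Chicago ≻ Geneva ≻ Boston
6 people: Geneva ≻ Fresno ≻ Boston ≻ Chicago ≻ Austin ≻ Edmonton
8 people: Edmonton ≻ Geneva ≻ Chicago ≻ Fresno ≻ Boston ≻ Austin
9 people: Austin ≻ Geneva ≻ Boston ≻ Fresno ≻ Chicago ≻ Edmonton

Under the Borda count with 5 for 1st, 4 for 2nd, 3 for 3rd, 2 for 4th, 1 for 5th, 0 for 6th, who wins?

Austin: 6×5 + 6×1 + 8×0 + 9×5 = 81
Geneva: 6×1 + 6×5 + 8×4 + 9×4 = 104
Edmonton: 6×3 + 6×0 + 8×5 + 9×0 = 58
Fresno: 6×4 + 6×4 + 8×2 + 9×2 = 82
Boston: 6×0 + 6×3 + 8×1 + 9×3 = 53
Chicago: 6×2 + 6×2 + 8×3 + 9×1 = 57

Geneva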